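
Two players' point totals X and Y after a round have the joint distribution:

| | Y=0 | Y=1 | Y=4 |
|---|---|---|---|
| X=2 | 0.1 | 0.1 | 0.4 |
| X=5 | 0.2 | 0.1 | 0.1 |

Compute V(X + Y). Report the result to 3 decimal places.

E[X] = 3.2,  E[Y] = 2.2,  E[XY] = 5.9
V(X) = 12.4 − (3.2)² = 2.16;  V(Y) = 8.2 − (2.2)² = 3.36
cov(X,Y) = 5.9 − (3.2)(2.2) = -1.14
V(X + Y) = (1)²·2.16 + (1)²·3.36 + 2·(1)·(1)·-1.14 = 3.24

3.240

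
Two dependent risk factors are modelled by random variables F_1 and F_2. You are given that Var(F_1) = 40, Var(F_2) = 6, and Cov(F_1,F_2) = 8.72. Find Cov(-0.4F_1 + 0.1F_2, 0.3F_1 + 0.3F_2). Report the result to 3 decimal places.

Cov(-0.4F_1 + 0.1F_2, 0.3F_1 + 0.3F_2) = (-0.4)(0.3)Var(F_1) + (0.1)(0.3)Var(F_2) + [(-0.4)(0.3) + (0.1)(0.3)]Cov(F_1,F_2)
= -0.12·40 + 0.03·6 + -0.09·8.72 = -5.4048

-5.405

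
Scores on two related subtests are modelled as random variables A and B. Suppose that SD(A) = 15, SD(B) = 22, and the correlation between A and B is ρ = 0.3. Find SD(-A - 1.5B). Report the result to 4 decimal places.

V(A) = (15)² = 225;  V(B) = (22)² = 484
cov(A,B) = ρ·SD(A)·SD(B) = 0.3·15·22 = 99
V(-A - 1.5B) = (-1)²·V(A) + (-1.5)²·V(B) + 2·(-1)·(-1.5)·cov(A,B)
= 1·225 + 2.25·484 + 3·99 = 1611
SD(-A - 1.5B) = √1611 ≈ 40.1373

40.1373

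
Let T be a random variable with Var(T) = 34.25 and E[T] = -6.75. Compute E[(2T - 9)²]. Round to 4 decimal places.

E[2T - 9] = 2·-6.75 − 9 = -22.5
Var(2T - 9) = (2)²·34.25 = 137
E[(2T - 9)²] = Var((2T - 9)) + (E[(2T - 9)])² = 137 + (-22.5)² = 643.25

643.2500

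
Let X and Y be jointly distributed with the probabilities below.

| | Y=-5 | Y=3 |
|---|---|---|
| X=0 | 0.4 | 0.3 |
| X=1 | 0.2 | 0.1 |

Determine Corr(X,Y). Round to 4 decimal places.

E[X] = 0.3,  E[Y] = -1.8
E[XY] = -0.7
cov(X,Y) = E[XY] − E[X]E[Y] = -0.7 − (0.3)(-1.8) = -0.16
var(X) = 0.21,  var(Y) = 15.36
ρ = -0.16 / √(0.21·15.36) ≈ -0.0891

-0.0891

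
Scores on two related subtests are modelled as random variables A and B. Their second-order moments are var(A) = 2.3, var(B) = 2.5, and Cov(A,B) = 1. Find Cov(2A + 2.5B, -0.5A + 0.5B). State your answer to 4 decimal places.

0.5750

Cov(2A + 2.5B, -0.5A + 0.5B) = (2)(-0.5)var(A) + (2.5)(0.5)var(B) + [(2)(0.5) + (2.5)(-0.5)]Cov(A,B)
= -1·2.3 + 1.25·2.5 + -0.25·1 = 0.575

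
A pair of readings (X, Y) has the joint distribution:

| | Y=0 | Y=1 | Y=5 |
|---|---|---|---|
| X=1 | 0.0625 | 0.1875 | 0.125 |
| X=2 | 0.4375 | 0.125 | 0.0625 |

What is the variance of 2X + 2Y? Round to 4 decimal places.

11.9375

E[X] = 1.625,  E[Y] = 1.25,  E[XY] = 1.6875
V(X) = 2.875 − (1.625)² = 0.234375;  V(Y) = 5 − (1.25)² = 3.4375
Cov(X,Y) = 1.6875 − (1.625)(1.25) = -0.34375
V(2X + 2Y) = (2)²·0.234375 + (2)²·3.4375 + 2·(2)·(2)·-0.34375 = 11.9375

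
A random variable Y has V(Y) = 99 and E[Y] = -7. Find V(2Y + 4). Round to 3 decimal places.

396.000

V(2Y + 4) = (2)²·V(Y) = 4·99 = 396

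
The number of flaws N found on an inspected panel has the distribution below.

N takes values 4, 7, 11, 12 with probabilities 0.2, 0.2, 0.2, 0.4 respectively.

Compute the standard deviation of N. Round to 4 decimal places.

E[N] = (4)(0.2) + (7)(0.2) + (11)(0.2) + (12)(0.4) = 9.2
E[N²] = (4)²(0.2) + (7)²(0.2) + (11)²(0.2) + (12)²(0.4) = 94.8
var(N) = E[N²] − (E[N])² = 94.8 − (9.2)² = 10.16
σ(N) = √10.16 ≈ 3.1875

3.1875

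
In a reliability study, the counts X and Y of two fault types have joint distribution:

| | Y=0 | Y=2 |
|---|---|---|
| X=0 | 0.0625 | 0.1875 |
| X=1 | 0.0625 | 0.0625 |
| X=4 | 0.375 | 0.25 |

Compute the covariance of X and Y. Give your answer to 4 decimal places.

-0.5000

E[X] = 2.625,  E[Y] = 1
E[XY] = 2.125
Cov(X,Y) = E[XY] − E[X]E[Y] = 2.125 − (2.625)(1) = -0.5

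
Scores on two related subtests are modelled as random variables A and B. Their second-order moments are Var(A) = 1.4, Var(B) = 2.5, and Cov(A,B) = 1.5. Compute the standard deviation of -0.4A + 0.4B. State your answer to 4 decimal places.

0.3795

Var(-0.4A + 0.4B) = (-0.4)²·Var(A) + (0.4)²·Var(B) + 2·(-0.4)·(0.4)·Cov(A,B)
= 0.16·1.4 + 0.16·2.5 + -0.32·1.5 = 0.144
SD(-0.4A + 0.4B) = √0.144 ≈ 0.3795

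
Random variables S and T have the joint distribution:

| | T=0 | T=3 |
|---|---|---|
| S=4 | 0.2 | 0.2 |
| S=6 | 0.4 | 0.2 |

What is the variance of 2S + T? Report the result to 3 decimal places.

5.040

E[S] = 5.2,  E[T] = 1.2,  E[ST] = 6
V(S) = 28 − (5.2)² = 0.96;  V(T) = 3.6 − (1.2)² = 2.16
Cov(S,T) = 6 − (5.2)(1.2) = -0.24
V(2S + T) = (2)²·0.96 + (1)²·2.16 + 2·(2)·(1)·-0.24 = 5.04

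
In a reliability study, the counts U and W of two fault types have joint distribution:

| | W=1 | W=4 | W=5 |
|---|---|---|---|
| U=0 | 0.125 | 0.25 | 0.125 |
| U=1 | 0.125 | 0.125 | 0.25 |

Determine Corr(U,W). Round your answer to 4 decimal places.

0.0793

E[U] = 0.5,  E[W] = 3.625
E[UW] = 1.875
Cov(U,W) = E[UW] − E[U]E[W] = 1.875 − (0.5)(3.625) = 0.0625
var(U) = 0.25,  var(W) = 2.484375
ρ = 0.0625 / √(0.25·2.484375) ≈ 0.0793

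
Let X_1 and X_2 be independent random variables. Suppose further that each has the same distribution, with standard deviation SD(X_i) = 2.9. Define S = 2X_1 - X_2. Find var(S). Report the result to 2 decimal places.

var(X_i) = (2.9)² = 8.41
By independence, var(S) = (2)²var(X_1) + (-1)²var(X_2)
= (2)²·8.41 + (-1)²·8.41 = 42.05

42.05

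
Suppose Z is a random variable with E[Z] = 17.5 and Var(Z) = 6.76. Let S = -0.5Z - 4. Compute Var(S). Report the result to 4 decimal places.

Var(-0.5Z - 4) = (-0.5)²·Var(Z) = 0.25·6.76 = 1.69

1.6900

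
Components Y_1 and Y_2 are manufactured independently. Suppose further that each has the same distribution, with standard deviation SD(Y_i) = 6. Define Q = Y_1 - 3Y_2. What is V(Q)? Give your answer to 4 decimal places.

360.0000

V(Y_i) = (6)² = 36
By independence, V(Q) = (1)²V(Y_1) + (-3)²V(Y_2)
= (1)²·36 + (-3)²·36 = 360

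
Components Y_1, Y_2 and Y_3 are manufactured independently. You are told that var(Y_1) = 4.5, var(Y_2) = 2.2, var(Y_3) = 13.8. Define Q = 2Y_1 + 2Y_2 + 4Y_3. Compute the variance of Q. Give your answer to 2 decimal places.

247.60

By independence, var(Q) = (2)²var(Y_1) + (2)²var(Y_2) + (4)²var(Y_3)
= (2)²·4.5 + (2)²·2.2 + (4)²·13.8 = 247.6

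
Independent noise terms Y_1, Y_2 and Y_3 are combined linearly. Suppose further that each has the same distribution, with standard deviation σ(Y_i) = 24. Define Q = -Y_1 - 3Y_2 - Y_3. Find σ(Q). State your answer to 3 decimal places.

79.599

V(Y_i) = (24)² = 576
By independence, V(Q) = (-1)²V(Y_1) + (-3)²V(Y_2) + (-1)²V(Y_3)
= (-1)²·576 + (-3)²·576 + (-1)²·576 = 6336
σ(Q) = √6336 ≈ 79.599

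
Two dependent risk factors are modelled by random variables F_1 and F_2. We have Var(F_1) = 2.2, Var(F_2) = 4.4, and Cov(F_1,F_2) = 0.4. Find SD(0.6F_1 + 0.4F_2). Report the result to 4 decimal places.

1.2992

Var(0.6F_1 + 0.4F_2) = (0.6)²·Var(F_1) + (0.4)²·Var(F_2) + 2·(0.6)·(0.4)·Cov(F_1,F_2)
= 0.36·2.2 + 0.16·4.4 + 0.48·0.4 = 1.688
SD(0.6F_1 + 0.4F_2) = √1.688 ≈ 1.2992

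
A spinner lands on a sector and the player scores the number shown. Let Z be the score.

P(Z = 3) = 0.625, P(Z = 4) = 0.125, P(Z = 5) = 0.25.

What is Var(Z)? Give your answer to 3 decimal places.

0.734

E[Z] = (3)(0.625) + (4)(0.125) + (5)(0.25) = 3.625
E[Z²] = (3)²(0.625) + (4)²(0.125) + (5)²(0.25) = 13.875
Var(Z) = E[Z²] − (E[Z])² = 13.875 − (3.625)² = 0.734375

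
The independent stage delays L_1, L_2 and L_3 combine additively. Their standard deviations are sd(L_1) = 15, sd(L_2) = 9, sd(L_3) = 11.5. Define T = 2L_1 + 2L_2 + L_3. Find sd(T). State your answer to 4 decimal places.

Var(L_1) = 225, Var(L_2) = 81, Var(L_3) = 132.25
By independence, Var(T) = (2)²Var(L_1) + (2)²Var(L_2) + (1)²Var(L_3)
= (2)²·225 + (2)²·81 + (1)²·132.25 = 1356.25
sd(T) = √1356.25 ≈ 36.8273

36.8273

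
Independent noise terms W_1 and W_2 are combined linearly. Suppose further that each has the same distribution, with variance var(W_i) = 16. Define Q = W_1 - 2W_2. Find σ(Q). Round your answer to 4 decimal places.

8.9443

By independence, var(Q) = (1)²var(W_1) + (-2)²var(W_2)
= (1)²·16 + (-2)²·16 = 80
σ(Q) = √80 ≈ 8.9443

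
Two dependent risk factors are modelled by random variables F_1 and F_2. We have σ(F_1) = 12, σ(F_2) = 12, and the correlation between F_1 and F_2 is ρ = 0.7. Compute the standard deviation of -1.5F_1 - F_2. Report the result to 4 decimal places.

27.7561

V(F_1) = (12)² = 144;  V(F_2) = (12)² = 144
Cov(F_1,F_2) = ρ·σ(F_1)·σ(F_2) = 0.7·12·12 = 100.8
V(-1.5F_1 - F_2) = (-1.5)²·V(F_1) + (-1)²·V(F_2) + 2·(-1.5)·(-1)·Cov(F_1,F_2)
= 2.25·144 + 1·144 + 3·100.8 = 770.4
σ(-1.5F_1 - F_2) = √770.4 ≈ 27.7561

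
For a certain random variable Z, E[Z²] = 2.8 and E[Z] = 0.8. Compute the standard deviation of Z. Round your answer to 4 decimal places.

var(Z) = 2.8 − (0.8)² = 2.16
SD(Z) = √2.16 ≈ 1.4697

1.4697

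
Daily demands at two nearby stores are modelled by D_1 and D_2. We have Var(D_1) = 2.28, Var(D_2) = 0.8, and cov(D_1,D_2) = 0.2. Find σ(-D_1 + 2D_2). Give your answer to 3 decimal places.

2.163

Var(-D_1 + 2D_2) = (-1)²·Var(D_1) + (2)²·Var(D_2) + 2·(-1)·(2)·cov(D_1,D_2)
= 1·2.28 + 4·0.8 + -4·0.2 = 4.68
σ(-D_1 + 2D_2) = √4.68 ≈ 2.163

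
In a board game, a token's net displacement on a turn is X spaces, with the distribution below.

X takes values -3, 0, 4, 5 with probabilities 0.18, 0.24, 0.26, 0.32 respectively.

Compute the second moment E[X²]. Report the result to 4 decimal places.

E[X²] = (-3)²(0.18) + (0)²(0.24) + (4)²(0.26) + (5)²(0.32) = 13.78

13.7800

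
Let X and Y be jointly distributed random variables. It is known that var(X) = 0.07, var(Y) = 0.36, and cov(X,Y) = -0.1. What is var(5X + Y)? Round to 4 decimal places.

1.1100

var(5X + Y) = (5)²·var(X) + (1)²·var(Y) + 2·(5)·(1)·cov(X,Y)
= 25·0.07 + 1·0.36 + 10·-0.1 = 1.11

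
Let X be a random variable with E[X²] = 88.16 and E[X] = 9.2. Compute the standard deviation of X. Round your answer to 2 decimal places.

var(X) = 88.16 − (9.2)² = 3.52
SD(X) = √3.52 ≈ 1.88

1.88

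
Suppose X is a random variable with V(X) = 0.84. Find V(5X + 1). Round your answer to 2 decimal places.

V(5X + 1) = (5)²·V(X) = 25·0.84 = 21

21.00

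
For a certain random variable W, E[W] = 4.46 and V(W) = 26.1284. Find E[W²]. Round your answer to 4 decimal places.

E[W²] = V(W) + (E[W])² = 26.1284 + (4.46)² = 46.02

46.0200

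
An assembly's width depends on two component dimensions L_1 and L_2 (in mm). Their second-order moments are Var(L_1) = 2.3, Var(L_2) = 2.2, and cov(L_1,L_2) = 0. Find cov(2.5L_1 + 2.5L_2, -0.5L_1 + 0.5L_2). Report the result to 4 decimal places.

cov(2.5L_1 + 2.5L_2, -0.5L_1 + 0.5L_2) = (2.5)(-0.5)Var(L_1) + (2.5)(0.5)Var(L_2) + [(2.5)(0.5) + (2.5)(-0.5)]cov(L_1,L_2)
= -1.25·2.3 + 1.25·2.2 + 0·0 = -0.125

-0.1250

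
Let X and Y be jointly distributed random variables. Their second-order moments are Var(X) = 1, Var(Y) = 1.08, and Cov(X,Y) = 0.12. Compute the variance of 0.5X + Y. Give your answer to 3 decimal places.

Var(0.5X + Y) = (0.5)²·Var(X) + (1)²·Var(Y) + 2·(0.5)·(1)·Cov(X,Y)
= 0.25·1 + 1·1.08 + 1·0.12 = 1.45

1.450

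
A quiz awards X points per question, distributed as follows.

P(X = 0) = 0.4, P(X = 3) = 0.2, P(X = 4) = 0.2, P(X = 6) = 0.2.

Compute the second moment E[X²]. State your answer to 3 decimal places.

E[X²] = (0)²(0.4) + (3)²(0.2) + (4)²(0.2) + (6)²(0.2) = 12.2

12.200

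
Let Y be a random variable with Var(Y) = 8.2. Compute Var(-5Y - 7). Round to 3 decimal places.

205.000

Var(-5Y - 7) = (-5)²·Var(Y) = 25·8.2 = 205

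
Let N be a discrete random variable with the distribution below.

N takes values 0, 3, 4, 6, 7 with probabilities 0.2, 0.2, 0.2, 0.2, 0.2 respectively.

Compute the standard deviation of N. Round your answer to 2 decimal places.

E[N] = (0)(0.2) + (3)(0.2) + (4)(0.2) + (6)(0.2) + (7)(0.2) = 4
E[N²] = (0)²(0.2) + (3)²(0.2) + (4)²(0.2) + (6)²(0.2) + (7)²(0.2) = 22
var(N) = E[N²] − (E[N])² = 22 − (4)² = 6
SD(N) = √6 ≈ 2.45

2.45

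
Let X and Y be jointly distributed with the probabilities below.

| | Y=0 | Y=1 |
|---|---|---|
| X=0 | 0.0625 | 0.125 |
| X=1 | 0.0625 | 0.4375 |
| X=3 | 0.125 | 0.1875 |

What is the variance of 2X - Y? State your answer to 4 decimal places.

E[X] = 1.4375,  E[Y] = 0.75,  E[XY] = 1
Var(X) = 3.3125 − (1.4375)² = 1.24609375;  Var(Y) = 0.75 − (0.75)² = 0.1875
cov(X,Y) = 1 − (1.4375)(0.75) = -0.078125
Var(2X - Y) = (2)²·1.24609375 + (-1)²·0.1875 + 2·(2)·(-1)·-0.078125 = 5.484375

5.4844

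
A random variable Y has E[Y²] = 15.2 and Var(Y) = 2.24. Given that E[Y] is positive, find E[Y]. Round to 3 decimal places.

(E[Y])² = E[Y²] − Var(Y) = 15.2 − 2.24 = 12.96
E[Y] = √12.96 = 3.6

3.600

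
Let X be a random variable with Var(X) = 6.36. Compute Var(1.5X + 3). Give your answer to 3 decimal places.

14.310

Var(1.5X + 3) = (1.5)²·Var(X) = 2.25·6.36 = 14.31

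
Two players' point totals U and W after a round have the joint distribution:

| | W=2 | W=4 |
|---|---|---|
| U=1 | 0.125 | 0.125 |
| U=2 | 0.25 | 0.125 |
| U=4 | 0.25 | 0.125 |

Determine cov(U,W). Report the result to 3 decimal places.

-0.125

E[U] = 2.5,  E[W] = 2.75
E[UW] = 6.75
cov(U,W) = E[UW] − E[U]E[W] = 6.75 − (2.5)(2.75) = -0.125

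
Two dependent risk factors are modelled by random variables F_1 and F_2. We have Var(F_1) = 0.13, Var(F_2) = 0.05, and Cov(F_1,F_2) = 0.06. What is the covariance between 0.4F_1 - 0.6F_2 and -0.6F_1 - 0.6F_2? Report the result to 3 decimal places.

Cov(0.4F_1 - 0.6F_2, -0.6F_1 - 0.6F_2) = (0.4)(-0.6)Var(F_1) + (-0.6)(-0.6)Var(F_2) + [(0.4)(-0.6) + (-0.6)(-0.6)]Cov(F_1,F_2)
= -0.24·0.13 + 0.36·0.05 + 0.12·0.06 = -0.006

-0.006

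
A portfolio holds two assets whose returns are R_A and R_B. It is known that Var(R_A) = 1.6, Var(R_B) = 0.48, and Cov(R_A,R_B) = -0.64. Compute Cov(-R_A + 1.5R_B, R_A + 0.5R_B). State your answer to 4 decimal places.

Cov(-R_A + 1.5R_B, R_A + 0.5R_B) = (-1)(1)Var(R_A) + (1.5)(0.5)Var(R_B) + [(-1)(0.5) + (1.5)(1)]Cov(R_A,R_B)
= -1·1.6 + 0.75·0.48 + 1·-0.64 = -1.88

-1.8800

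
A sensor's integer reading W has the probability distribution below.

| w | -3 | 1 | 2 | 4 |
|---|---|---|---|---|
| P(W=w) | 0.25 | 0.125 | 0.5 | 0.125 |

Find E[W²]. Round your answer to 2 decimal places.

6.38

E[W²] = (-3)²(0.25) + (1)²(0.125) + (2)²(0.5) + (4)²(0.125) = 6.375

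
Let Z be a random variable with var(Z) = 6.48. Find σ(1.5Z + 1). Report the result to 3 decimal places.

3.818

var(1.5Z + 1) = (1.5)²·6.48 = 14.58
σ(1.5Z + 1) = √14.58 ≈ 3.818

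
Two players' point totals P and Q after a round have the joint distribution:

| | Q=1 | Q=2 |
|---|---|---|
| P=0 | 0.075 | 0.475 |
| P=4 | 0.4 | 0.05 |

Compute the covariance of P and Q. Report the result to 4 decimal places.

E[P] = 1.8,  E[Q] = 1.525
E[PQ] = 2
Cov(P,Q) = E[PQ] − E[P]E[Q] = 2 − (1.8)(1.525) = -0.745

-0.7450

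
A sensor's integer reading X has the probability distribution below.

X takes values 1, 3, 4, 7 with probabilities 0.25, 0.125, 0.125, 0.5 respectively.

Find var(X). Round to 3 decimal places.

E[X] = (1)(0.25) + (3)(0.125) + (4)(0.125) + (7)(0.5) = 4.625
E[X²] = (1)²(0.25) + (3)²(0.125) + (4)²(0.125) + (7)²(0.5) = 27.875
var(X) = E[X²] − (E[X])² = 27.875 − (4.625)² = 6.484375

6.484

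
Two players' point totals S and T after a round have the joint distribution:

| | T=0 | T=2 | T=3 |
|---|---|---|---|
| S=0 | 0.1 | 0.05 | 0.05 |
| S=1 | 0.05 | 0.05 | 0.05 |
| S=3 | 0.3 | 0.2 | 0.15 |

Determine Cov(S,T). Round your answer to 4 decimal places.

-0.0350

E[S] = 2.1,  E[T] = 1.35
E[ST] = 2.8
Cov(S,T) = E[ST] − E[S]E[T] = 2.8 − (2.1)(1.35) = -0.035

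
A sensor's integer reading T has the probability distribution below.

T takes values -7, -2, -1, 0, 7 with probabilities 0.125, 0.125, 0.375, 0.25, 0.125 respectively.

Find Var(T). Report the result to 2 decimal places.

12.73

E[T] = (-7)(0.125) + (-2)(0.125) + (-1)(0.375) + (0)(0.25) + (7)(0.125) = -0.625
E[T²] = (-7)²(0.125) + (-2)²(0.125) + (-1)²(0.375) + (0)²(0.25) + (7)²(0.125) = 13.125
Var(T) = E[T²] − (E[T])² = 13.125 − (-0.625)² = 12.734375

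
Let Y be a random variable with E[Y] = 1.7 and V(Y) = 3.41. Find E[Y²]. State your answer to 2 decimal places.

E[Y²] = V(Y) + (E[Y])² = 3.41 + (1.7)² = 6.3

6.30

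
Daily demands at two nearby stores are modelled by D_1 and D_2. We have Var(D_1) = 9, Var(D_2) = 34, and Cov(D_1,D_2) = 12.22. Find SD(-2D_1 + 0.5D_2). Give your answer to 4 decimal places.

4.4788

Var(-2D_1 + 0.5D_2) = (-2)²·Var(D_1) + (0.5)²·Var(D_2) + 2·(-2)·(0.5)·Cov(D_1,D_2)
= 4·9 + 0.25·34 + -2·12.22 = 20.06
SD(-2D_1 + 0.5D_2) = √20.06 ≈ 4.4788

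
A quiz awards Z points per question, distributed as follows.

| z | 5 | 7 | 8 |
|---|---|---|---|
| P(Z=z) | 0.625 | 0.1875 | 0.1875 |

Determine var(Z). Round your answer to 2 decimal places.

E[Z] = (5)(0.625) + (7)(0.1875) + (8)(0.1875) = 5.9375
E[Z²] = (5)²(0.625) + (7)²(0.1875) + (8)²(0.1875) = 36.8125
var(Z) = E[Z²] − (E[Z])² = 36.8125 − (5.9375)² = 1.55859375

1.56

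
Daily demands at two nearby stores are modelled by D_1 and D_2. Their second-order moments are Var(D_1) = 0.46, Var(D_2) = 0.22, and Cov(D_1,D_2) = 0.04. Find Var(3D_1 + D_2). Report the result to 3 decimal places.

Var(3D_1 + D_2) = (3)²·Var(D_1) + (1)²·Var(D_2) + 2·(3)·(1)·Cov(D_1,D_2)
= 9·0.46 + 1·0.22 + 6·0.04 = 4.6

4.600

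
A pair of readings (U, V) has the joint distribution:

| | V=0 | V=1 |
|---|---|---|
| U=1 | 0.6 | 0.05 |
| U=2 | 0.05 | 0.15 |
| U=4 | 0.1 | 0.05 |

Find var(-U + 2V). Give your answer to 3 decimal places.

1.328

E[U] = 1.65,  E[V] = 0.25,  E[UV] = 0.55
var(U) = 3.85 − (1.65)² = 1.1275;  var(V) = 0.25 − (0.25)² = 0.1875
Cov(U,V) = 0.55 − (1.65)(0.25) = 0.1375
var(-U + 2V) = (-1)²·1.1275 + (2)²·0.1875 + 2·(-1)·(2)·0.1375 = 1.3275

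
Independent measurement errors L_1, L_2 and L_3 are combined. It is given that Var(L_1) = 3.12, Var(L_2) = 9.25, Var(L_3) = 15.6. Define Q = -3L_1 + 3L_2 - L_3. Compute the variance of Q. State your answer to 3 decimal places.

126.930

By independence, Var(Q) = (-3)²Var(L_1) + (3)²Var(L_2) + (-1)²Var(L_3)
= (-3)²·3.12 + (3)²·9.25 + (-1)²·15.6 = 126.93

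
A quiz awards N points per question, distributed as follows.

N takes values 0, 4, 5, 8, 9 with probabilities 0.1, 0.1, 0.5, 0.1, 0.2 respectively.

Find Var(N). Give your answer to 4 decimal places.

E[N] = (0)(0.1) + (4)(0.1) + (5)(0.5) + (8)(0.1) + (9)(0.2) = 5.5
E[N²] = (0)²(0.1) + (4)²(0.1) + (5)²(0.5) + (8)²(0.1) + (9)²(0.2) = 36.7
Var(N) = E[N²] − (E[N])² = 36.7 − (5.5)² = 6.45

6.4500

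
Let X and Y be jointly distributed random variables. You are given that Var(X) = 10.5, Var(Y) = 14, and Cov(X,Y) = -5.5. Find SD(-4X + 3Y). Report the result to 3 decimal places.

Var(-4X + 3Y) = (-4)²·Var(X) + (3)²·Var(Y) + 2·(-4)·(3)·Cov(X,Y)
= 16·10.5 + 9·14 + -24·-5.5 = 426
SD(-4X + 3Y) = √426 ≈ 20.640

20.640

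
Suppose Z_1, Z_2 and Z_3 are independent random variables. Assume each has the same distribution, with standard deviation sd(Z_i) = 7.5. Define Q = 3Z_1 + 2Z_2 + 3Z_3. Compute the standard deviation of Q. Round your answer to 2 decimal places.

35.18

Var(Z_i) = (7.5)² = 56.25
By independence, Var(Q) = (3)²Var(Z_1) + (2)²Var(Z_2) + (3)²Var(Z_3)
= (3)²·56.25 + (2)²·56.25 + (3)²·56.25 = 1237.5
sd(Q) = √1237.5 ≈ 35.18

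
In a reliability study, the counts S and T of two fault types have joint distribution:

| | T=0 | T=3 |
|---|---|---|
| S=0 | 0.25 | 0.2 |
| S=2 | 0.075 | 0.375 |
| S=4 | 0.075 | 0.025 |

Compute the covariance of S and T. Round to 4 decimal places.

0.2100

E[S] = 1.3,  E[T] = 1.8
E[ST] = 2.55
cov(S,T) = E[ST] − E[S]E[T] = 2.55 − (1.3)(1.8) = 0.21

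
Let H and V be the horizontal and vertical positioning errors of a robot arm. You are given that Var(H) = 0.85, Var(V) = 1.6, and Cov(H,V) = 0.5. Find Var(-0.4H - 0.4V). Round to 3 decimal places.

0.552

Var(-0.4H - 0.4V) = (-0.4)²·Var(H) + (-0.4)²·Var(V) + 2·(-0.4)·(-0.4)·Cov(H,V)
= 0.16·0.85 + 0.16·1.6 + 0.32·0.5 = 0.552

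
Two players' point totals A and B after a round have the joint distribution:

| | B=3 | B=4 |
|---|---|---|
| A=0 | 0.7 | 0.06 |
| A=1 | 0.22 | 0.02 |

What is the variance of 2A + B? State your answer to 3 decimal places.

E[A] = 0.24,  E[B] = 3.08,  E[AB] = 0.74
Var(A) = 0.24 − (0.24)² = 0.1824;  Var(B) = 9.56 − (3.08)² = 0.0736
Cov(A,B) = 0.74 − (0.24)(3.08) = 0.0008
Var(2A + B) = (2)²·0.1824 + (1)²·0.0736 + 2·(2)·(1)·0.0008 = 0.8064

0.806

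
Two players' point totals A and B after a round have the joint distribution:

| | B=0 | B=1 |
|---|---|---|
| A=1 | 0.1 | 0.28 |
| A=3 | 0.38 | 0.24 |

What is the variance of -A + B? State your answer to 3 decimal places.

E[A] = 2.24,  E[B] = 0.52,  E[AB] = 1
V(A) = 5.96 − (2.24)² = 0.9424;  V(B) = 0.52 − (0.52)² = 0.2496
cov(A,B) = 1 − (2.24)(0.52) = -0.1648
V(-A + B) = (-1)²·0.9424 + (1)²·0.2496 + 2·(-1)·(1)·-0.1648 = 1.5216

1.522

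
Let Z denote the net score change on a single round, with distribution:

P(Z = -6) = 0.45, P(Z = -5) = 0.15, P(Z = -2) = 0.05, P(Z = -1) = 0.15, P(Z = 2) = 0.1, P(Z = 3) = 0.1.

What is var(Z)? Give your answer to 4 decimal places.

11.3600

E[Z] = (-6)(0.45) + (-5)(0.15) + (-2)(0.05) + (-1)(0.15) + (2)(0.1) + (3)(0.1) = -3.2
E[Z²] = (-6)²(0.45) + (-5)²(0.15) + (-2)²(0.05) + (-1)²(0.15) + (2)²(0.1) + (3)²(0.1) = 21.6
var(Z) = E[Z²] − (E[Z])² = 21.6 − (-3.2)² = 11.36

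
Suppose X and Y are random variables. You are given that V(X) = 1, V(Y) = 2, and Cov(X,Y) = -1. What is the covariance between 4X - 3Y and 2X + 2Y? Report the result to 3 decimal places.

-6.000

Cov(4X - 3Y, 2X + 2Y) = (4)(2)V(X) + (-3)(2)V(Y) + [(4)(2) + (-3)(2)]Cov(X,Y)
= 8·1 + -6·2 + 2·-1 = -6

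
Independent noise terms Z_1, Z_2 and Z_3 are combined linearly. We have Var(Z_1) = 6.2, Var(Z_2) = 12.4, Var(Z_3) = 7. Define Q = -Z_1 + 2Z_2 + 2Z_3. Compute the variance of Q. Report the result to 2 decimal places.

83.80

By independence, Var(Q) = (-1)²Var(Z_1) + (2)²Var(Z_2) + (2)²Var(Z_3)
= (-1)²·6.2 + (2)²·12.4 + (2)²·7 = 83.8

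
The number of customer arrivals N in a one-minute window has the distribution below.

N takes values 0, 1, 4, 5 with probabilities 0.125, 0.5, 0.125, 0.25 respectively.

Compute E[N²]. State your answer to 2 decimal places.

8.75

E[N²] = (0)²(0.125) + (1)²(0.5) + (4)²(0.125) + (5)²(0.25) = 8.75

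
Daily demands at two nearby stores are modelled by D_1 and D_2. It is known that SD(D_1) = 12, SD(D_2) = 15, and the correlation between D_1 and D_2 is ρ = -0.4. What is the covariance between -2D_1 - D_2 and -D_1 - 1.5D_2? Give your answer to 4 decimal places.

337.5000

Var(D_1) = (12)² = 144;  Var(D_2) = (15)² = 225
Cov(D_1,D_2) = ρ·SD(D_1)·SD(D_2) = -0.4·12·15 = -72
Cov(-2D_1 - D_2, -D_1 - 1.5D_2) = (-2)(-1)Var(D_1) + (-1)(-1.5)Var(D_2) + [(-2)(-1.5) + (-1)(-1)]Cov(D_1,D_2)
= 2·144 + 1.5·225 + 4·-72 = 337.5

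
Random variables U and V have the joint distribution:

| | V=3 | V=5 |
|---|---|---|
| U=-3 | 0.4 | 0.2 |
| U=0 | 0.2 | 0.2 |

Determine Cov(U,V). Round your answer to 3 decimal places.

0.240

E[U] = -1.8,  E[V] = 3.8
E[UV] = -6.6
Cov(U,V) = E[UV] − E[U]E[V] = -6.6 − (-1.8)(3.8) = 0.24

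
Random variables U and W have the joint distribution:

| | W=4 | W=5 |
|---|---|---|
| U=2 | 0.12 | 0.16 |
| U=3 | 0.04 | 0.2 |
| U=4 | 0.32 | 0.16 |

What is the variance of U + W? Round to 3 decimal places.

0.762

E[U] = 3.2,  E[W] = 4.52,  E[UW] = 14.36
Var(U) = 10.96 − (3.2)² = 0.72;  Var(W) = 20.68 − (4.52)² = 0.2496
Cov(U,W) = 14.36 − (3.2)(4.52) = -0.104
Var(U + W) = (1)²·0.72 + (1)²·0.2496 + 2·(1)·(1)·-0.104 = 0.7616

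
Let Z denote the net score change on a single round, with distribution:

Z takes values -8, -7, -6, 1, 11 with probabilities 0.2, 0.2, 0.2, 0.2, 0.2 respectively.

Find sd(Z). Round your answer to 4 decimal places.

7.1386

E[Z] = (-8)(0.2) + (-7)(0.2) + (-6)(0.2) + (1)(0.2) + (11)(0.2) = -1.8
E[Z²] = (-8)²(0.2) + (-7)²(0.2) + (-6)²(0.2) + (1)²(0.2) + (11)²(0.2) = 54.2
var(Z) = E[Z²] − (E[Z])² = 54.2 − (-1.8)² = 50.96
sd(Z) = √50.96 ≈ 7.1386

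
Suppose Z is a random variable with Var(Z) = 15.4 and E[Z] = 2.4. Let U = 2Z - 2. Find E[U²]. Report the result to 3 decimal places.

E[2Z - 2] = 2·2.4 − 2 = 2.8
Var(2Z - 2) = (2)²·15.4 = 61.6
E[U²] = Var(U) + (E[U])² = 61.6 + (2.8)² = 69.44

69.440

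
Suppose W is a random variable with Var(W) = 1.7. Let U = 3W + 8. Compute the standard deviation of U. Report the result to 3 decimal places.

Var(3W + 8) = (3)²·1.7 = 15.3
σ(U) = √15.3 ≈ 3.912

3.912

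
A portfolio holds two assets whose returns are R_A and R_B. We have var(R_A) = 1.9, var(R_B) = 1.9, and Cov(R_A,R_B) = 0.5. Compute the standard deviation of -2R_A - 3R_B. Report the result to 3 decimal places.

var(-2R_A - 3R_B) = (-2)²·var(R_A) + (-3)²·var(R_B) + 2·(-2)·(-3)·Cov(R_A,R_B)
= 4·1.9 + 9·1.9 + 12·0.5 = 30.7
σ(-2R_A - 3R_B) = √30.7 ≈ 5.541

5.541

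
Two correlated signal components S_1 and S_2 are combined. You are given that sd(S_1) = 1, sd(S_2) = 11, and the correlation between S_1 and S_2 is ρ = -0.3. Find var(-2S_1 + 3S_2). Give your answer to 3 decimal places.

var(S_1) = (1)² = 1;  var(S_2) = (11)² = 121
Cov(S_1,S_2) = ρ·sd(S_1)·sd(S_2) = -0.3·1·11 = -3.3
var(-2S_1 + 3S_2) = (-2)²·var(S_1) + (3)²·var(S_2) + 2·(-2)·(3)·Cov(S_1,S_2)
= 4·1 + 9·121 + -12·-3.3 = 1132.6

1132.600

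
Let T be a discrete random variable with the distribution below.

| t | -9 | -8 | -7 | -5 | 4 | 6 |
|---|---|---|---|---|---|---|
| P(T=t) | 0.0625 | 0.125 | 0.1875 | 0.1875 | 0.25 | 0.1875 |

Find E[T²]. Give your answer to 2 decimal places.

E[T²] = (-9)²(0.0625) + (-8)²(0.125) + (-7)²(0.1875) + (-5)²(0.1875) + (4)²(0.25) + (6)²(0.1875) = 37.6875

37.69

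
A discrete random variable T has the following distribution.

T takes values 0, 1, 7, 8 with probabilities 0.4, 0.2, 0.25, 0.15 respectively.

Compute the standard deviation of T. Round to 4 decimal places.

E[T] = (0)(0.4) + (1)(0.2) + (7)(0.25) + (8)(0.15) = 3.15
E[T²] = (0)²(0.4) + (1)²(0.2) + (7)²(0.25) + (8)²(0.15) = 22.05
Var(T) = E[T²] − (E[T])² = 22.05 − (3.15)² = 12.1275
SD(T) = √12.1275 ≈ 3.4825

3.4825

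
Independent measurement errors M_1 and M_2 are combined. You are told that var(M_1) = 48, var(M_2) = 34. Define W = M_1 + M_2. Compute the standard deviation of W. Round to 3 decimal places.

9.055

By independence, var(W) = (1)²var(M_1) + (1)²var(M_2)
= (1)²·48 + (1)²·34 = 82
sd(W) = √82 ≈ 9.055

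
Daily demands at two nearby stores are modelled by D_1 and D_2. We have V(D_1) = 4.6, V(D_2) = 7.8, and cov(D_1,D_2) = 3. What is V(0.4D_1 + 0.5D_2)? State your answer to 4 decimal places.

3.8860

V(0.4D_1 + 0.5D_2) = (0.4)²·V(D_1) + (0.5)²·V(D_2) + 2·(0.4)·(0.5)·cov(D_1,D_2)
= 0.16·4.6 + 0.25·7.8 + 0.4·3 = 3.886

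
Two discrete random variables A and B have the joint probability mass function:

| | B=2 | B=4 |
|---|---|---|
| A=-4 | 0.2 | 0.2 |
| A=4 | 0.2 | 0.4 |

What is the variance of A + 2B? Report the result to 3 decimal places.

E[A] = 0.8,  E[B] = 3.2,  E[AB] = 3.2
var(A) = 16 − (0.8)² = 15.36;  var(B) = 11.2 − (3.2)² = 0.96
Cov(A,B) = 3.2 − (0.8)(3.2) = 0.64
var(A + 2B) = (1)²·15.36 + (2)²·0.96 + 2·(1)·(2)·0.64 = 21.76

21.760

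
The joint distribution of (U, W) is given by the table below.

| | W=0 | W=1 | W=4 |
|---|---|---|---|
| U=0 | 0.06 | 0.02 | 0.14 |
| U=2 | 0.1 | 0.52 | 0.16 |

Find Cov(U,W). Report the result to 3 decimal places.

-0.394

E[U] = 1.56,  E[W] = 1.74
E[UW] = 2.32
Cov(U,W) = E[UW] − E[U]E[W] = 2.32 − (1.56)(1.74) = -0.3944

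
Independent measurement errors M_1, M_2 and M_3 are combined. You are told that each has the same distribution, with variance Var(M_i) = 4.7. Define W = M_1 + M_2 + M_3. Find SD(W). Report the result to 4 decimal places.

By independence, Var(W) = (1)²Var(M_1) + (1)²Var(M_2) + (1)²Var(M_3)
= (1)²·4.7 + (1)²·4.7 + (1)²·4.7 = 14.1
SD(W) = √14.1 ≈ 3.7550

3.7550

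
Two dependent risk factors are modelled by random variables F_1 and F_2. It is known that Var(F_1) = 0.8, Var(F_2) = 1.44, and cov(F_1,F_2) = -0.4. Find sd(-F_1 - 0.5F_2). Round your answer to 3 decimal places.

0.872

Var(-F_1 - 0.5F_2) = (-1)²·Var(F_1) + (-0.5)²·Var(F_2) + 2·(-1)·(-0.5)·cov(F_1,F_2)
= 1·0.8 + 0.25·1.44 + 1·-0.4 = 0.76
sd(-F_1 - 0.5F_2) = √0.76 ≈ 0.872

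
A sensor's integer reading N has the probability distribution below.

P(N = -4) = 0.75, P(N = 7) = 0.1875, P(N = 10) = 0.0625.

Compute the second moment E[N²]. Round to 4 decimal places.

E[N²] = (-4)²(0.75) + (7)²(0.1875) + (10)²(0.0625) = 27.4375

27.4375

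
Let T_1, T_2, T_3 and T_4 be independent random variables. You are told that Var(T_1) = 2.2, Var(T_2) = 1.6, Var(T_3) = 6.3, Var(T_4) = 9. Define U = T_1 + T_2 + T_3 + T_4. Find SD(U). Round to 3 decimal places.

By independence, Var(U) = (1)²Var(T_1) + (1)²Var(T_2) + (1)²Var(T_3) + (1)²Var(T_4)
= (1)²·2.2 + (1)²·1.6 + (1)²·6.3 + (1)²·9 = 19.1
SD(U) = √19.1 ≈ 4.370

4.370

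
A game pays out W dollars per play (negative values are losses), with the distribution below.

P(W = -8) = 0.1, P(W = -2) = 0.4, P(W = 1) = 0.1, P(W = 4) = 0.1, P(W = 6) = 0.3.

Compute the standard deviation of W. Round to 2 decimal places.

4.47

E[W] = (-8)(0.1) + (-2)(0.4) + (1)(0.1) + (4)(0.1) + (6)(0.3) = 0.7
E[W²] = (-8)²(0.1) + (-2)²(0.4) + (1)²(0.1) + (4)²(0.1) + (6)²(0.3) = 20.5
V(W) = E[W²] − (E[W])² = 20.5 − (0.7)² = 20.01
sd(W) = √20.01 ≈ 4.47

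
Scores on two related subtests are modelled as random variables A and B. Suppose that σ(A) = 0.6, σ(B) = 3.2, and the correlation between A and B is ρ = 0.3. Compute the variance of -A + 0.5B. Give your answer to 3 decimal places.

2.344

var(A) = (0.6)² = 0.36;  var(B) = (3.2)² = 10.24
cov(A,B) = ρ·σ(A)·σ(B) = 0.3·0.6·3.2 = 0.576
var(-A + 0.5B) = (-1)²·var(A) + (0.5)²·var(B) + 2·(-1)·(0.5)·cov(A,B)
= 1·0.36 + 0.25·10.24 + -1·0.576 = 2.344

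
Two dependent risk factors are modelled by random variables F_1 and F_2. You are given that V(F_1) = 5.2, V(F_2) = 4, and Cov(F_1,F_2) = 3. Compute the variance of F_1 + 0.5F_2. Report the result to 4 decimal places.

9.2000

V(F_1 + 0.5F_2) = (1)²·V(F_1) + (0.5)²·V(F_2) + 2·(1)·(0.5)·Cov(F_1,F_2)
= 1·5.2 + 0.25·4 + 1·3 = 9.2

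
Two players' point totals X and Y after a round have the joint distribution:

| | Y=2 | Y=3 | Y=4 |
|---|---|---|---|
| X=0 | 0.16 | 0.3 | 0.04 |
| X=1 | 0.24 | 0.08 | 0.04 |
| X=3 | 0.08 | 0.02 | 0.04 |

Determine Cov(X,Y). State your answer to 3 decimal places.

E[X] = 0.78,  E[Y] = 2.64
E[XY] = 2.02
Cov(X,Y) = E[XY] − E[X]E[Y] = 2.02 − (0.78)(2.64) = -0.0392

-0.039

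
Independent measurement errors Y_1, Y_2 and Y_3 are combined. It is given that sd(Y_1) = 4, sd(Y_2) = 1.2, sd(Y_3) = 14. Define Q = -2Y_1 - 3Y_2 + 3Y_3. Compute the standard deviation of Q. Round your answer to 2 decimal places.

Var(Y_1) = 16, Var(Y_2) = 1.44, Var(Y_3) = 196
By independence, Var(Q) = (-2)²Var(Y_1) + (-3)²Var(Y_2) + (3)²Var(Y_3)
= (-2)²·16 + (-3)²·1.44 + (3)²·196 = 1840.96
sd(Q) = √1840.96 ≈ 42.91

42.91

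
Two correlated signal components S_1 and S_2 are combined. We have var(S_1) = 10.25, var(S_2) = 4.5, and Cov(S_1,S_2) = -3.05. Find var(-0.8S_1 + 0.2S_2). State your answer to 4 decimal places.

var(-0.8S_1 + 0.2S_2) = (-0.8)²·var(S_1) + (0.2)²·var(S_2) + 2·(-0.8)·(0.2)·Cov(S_1,S_2)
= 0.64·10.25 + 0.04·4.5 + -0.32·-3.05 = 7.716

7.7160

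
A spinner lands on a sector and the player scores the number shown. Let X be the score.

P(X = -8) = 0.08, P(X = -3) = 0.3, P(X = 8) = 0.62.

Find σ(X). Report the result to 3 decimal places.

5.984

E[X] = (-8)(0.08) + (-3)(0.3) + (8)(0.62) = 3.42
E[X²] = (-8)²(0.08) + (-3)²(0.3) + (8)²(0.62) = 47.5
V(X) = E[X²] − (E[X])² = 47.5 − (3.42)² = 35.8036
σ(X) = √35.8036 ≈ 5.984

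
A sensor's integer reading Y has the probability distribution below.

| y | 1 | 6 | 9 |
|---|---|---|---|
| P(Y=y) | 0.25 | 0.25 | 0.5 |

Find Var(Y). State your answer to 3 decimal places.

10.688

E[Y] = (1)(0.25) + (6)(0.25) + (9)(0.5) = 6.25
E[Y²] = (1)²(0.25) + (6)²(0.25) + (9)²(0.5) = 49.75
Var(Y) = E[Y²] − (E[Y])² = 49.75 − (6.25)² = 10.6875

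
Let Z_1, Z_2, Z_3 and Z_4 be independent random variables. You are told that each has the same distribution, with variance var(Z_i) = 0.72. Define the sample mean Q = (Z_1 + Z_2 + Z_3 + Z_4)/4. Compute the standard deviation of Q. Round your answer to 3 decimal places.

0.424

By independence, var(Q) = (0.25)²var(Z_1) + (0.25)²var(Z_2) + (0.25)²var(Z_3) + (0.25)²var(Z_4)
= (0.25)²·0.72 + (0.25)²·0.72 + (0.25)²·0.72 + (0.25)²·0.72 = 0.18
sd(Q) = √0.18 ≈ 0.424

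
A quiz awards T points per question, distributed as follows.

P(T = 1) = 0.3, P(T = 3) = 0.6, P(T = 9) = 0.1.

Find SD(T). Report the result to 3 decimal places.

E[T] = (1)(0.3) + (3)(0.6) + (9)(0.1) = 3
E[T²] = (1)²(0.3) + (3)²(0.6) + (9)²(0.1) = 13.8
Var(T) = E[T²] − (E[T])² = 13.8 − (3)² = 4.8
SD(T) = √4.8 ≈ 2.191

2.191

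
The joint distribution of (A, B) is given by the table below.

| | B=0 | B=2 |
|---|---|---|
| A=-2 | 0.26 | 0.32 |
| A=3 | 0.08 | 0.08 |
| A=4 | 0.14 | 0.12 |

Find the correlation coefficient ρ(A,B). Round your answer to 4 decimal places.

E[A] = 0.36,  E[B] = 1.04
E[AB] = 0.16
Cov(A,B) = E[AB] − E[A]E[B] = 0.16 − (0.36)(1.04) = -0.2144
Var(A) = 7.7904,  Var(B) = 0.9984
ρ = -0.2144 / √(7.7904·0.9984) ≈ -0.0769

-0.0769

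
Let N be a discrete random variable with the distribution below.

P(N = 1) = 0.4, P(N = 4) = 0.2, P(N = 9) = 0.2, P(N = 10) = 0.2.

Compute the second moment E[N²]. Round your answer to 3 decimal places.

E[N²] = (1)²(0.4) + (4)²(0.2) + (9)²(0.2) + (10)²(0.2) = 39.8

39.800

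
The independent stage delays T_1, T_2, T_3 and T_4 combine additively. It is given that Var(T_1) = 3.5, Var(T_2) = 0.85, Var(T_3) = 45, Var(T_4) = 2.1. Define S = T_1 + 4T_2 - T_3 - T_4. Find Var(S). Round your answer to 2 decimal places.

By independence, Var(S) = (1)²Var(T_1) + (4)²Var(T_2) + (-1)²Var(T_3) + (-1)²Var(T_4)
= (1)²·3.5 + (4)²·0.85 + (-1)²·45 + (-1)²·2.1 = 64.2

64.20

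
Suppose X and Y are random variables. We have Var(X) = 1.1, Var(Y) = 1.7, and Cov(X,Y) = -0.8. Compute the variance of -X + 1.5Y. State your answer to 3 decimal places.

Var(-X + 1.5Y) = (-1)²·Var(X) + (1.5)²·Var(Y) + 2·(-1)·(1.5)·Cov(X,Y)
= 1·1.1 + 2.25·1.7 + -3·-0.8 = 7.325

7.325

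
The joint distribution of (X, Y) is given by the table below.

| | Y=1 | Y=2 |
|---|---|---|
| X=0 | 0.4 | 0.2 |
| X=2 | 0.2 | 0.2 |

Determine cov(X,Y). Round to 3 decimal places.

E[X] = 0.8,  E[Y] = 1.4
E[XY] = 1.2
cov(X,Y) = E[XY] − E[X]E[Y] = 1.2 − (0.8)(1.4) = 0.08

0.080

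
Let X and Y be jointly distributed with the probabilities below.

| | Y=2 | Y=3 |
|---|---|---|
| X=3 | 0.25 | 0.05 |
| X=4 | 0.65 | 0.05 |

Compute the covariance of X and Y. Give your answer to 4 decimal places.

E[X] = 3.7,  E[Y] = 2.1
E[XY] = 7.75
Cov(X,Y) = E[XY] − E[X]E[Y] = 7.75 − (3.7)(2.1) = -0.02

-0.0200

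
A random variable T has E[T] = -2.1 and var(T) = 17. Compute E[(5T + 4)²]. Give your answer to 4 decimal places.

467.2500

E[5T + 4] = 5·-2.1 + 4 = -6.5
var(5T + 4) = (5)²·17 = 425
E[(5T + 4)²] = var((5T + 4)) + (E[(5T + 4)])² = 425 + (-6.5)² = 467.25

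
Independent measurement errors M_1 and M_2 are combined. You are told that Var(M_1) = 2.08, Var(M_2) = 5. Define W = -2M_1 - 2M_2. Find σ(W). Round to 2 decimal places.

By independence, Var(W) = (-2)²Var(M_1) + (-2)²Var(M_2)
= (-2)²·2.08 + (-2)²·5 = 28.32
σ(W) = √28.32 ≈ 5.32

5.32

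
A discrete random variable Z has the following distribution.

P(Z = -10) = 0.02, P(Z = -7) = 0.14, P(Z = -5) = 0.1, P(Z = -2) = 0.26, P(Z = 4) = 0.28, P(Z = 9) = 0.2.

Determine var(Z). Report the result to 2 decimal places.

32.56

E[Z] = (-10)(0.02) + (-7)(0.14) + (-5)(0.1) + (-2)(0.26) + (4)(0.28) + (9)(0.2) = 0.72
E[Z²] = (-10)²(0.02) + (-7)²(0.14) + (-5)²(0.1) + (-2)²(0.26) + (4)²(0.28) + (9)²(0.2) = 33.08
var(Z) = E[Z²] − (E[Z])² = 33.08 − (0.72)² = 32.5616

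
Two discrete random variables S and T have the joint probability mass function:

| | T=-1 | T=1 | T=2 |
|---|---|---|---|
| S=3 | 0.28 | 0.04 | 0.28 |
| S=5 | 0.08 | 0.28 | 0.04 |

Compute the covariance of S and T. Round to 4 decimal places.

0.0800

E[S] = 3.8,  E[T] = 0.6
E[ST] = 2.36
Cov(S,T) = E[ST] − E[S]E[T] = 2.36 − (3.8)(0.6) = 0.08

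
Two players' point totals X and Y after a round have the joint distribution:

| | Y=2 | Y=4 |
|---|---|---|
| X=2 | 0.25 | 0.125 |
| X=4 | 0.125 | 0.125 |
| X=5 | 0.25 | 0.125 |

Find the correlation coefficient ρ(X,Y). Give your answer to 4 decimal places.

E[X] = 3.625,  E[Y] = 2.75
E[XY] = 10
cov(X,Y) = E[XY] − E[X]E[Y] = 10 − (3.625)(2.75) = 0.03125
Var(X) = 1.734375,  Var(Y) = 0.9375
ρ = 0.03125 / √(1.734375·0.9375) ≈ 0.0245

0.0245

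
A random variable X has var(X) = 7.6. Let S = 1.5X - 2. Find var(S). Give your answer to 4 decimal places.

17.1000

var(1.5X - 2) = (1.5)²·var(X) = 2.25·7.6 = 17.1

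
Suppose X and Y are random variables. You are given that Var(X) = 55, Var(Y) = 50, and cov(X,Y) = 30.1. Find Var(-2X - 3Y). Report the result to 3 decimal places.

Var(-2X - 3Y) = (-2)²·Var(X) + (-3)²·Var(Y) + 2·(-2)·(-3)·cov(X,Y)
= 4·55 + 9·50 + 12·30.1 = 1031.2

1031.200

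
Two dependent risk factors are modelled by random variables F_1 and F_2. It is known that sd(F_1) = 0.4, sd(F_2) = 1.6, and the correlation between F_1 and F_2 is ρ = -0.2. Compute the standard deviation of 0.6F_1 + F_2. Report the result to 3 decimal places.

1.570

Var(F_1) = (0.4)² = 0.16;  Var(F_2) = (1.6)² = 2.56
Cov(F_1,F_2) = ρ·sd(F_1)·sd(F_2) = -0.2·0.4·1.6 = -0.128
Var(0.6F_1 + F_2) = (0.6)²·Var(F_1) + (1)²·Var(F_2) + 2·(0.6)·(1)·Cov(F_1,F_2)
= 0.36·0.16 + 1·2.56 + 1.2·-0.128 = 2.464
sd(0.6F_1 + F_2) = √2.464 ≈ 1.570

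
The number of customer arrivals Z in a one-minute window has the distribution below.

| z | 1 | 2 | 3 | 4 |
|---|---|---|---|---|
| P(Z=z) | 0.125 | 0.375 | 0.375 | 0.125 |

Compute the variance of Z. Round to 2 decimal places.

0.75

E[Z] = (1)(0.125) + (2)(0.375) + (3)(0.375) + (4)(0.125) = 2.5
E[Z²] = (1)²(0.125) + (2)²(0.375) + (3)²(0.375) + (4)²(0.125) = 7
V(Z) = E[Z²] − (E[Z])² = 7 − (2.5)² = 0.75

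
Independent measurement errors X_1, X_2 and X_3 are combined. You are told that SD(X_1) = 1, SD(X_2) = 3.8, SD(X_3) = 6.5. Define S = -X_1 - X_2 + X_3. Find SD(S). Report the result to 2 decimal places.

7.60

var(X_1) = 1, var(X_2) = 14.44, var(X_3) = 42.25
By independence, var(S) = (-1)²var(X_1) + (-1)²var(X_2) + (1)²var(X_3)
= (-1)²·1 + (-1)²·14.44 + (1)²·42.25 = 57.69
SD(S) = √57.69 ≈ 7.60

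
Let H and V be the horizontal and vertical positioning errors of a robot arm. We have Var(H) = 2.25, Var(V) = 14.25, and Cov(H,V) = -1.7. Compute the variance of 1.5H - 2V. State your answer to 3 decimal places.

Var(1.5H - 2V) = (1.5)²·Var(H) + (-2)²·Var(V) + 2·(1.5)·(-2)·Cov(H,V)
= 2.25·2.25 + 4·14.25 + -6·-1.7 = 72.2625

72.263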